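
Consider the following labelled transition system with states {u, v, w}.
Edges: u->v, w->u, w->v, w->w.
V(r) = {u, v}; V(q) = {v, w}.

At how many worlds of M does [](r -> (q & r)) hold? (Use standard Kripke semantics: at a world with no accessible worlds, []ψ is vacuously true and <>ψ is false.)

Let φ = [](r -> (q & r)). Evaluate φ at each world:
  u (successors {v}): φ is true.
  v (successors ∅): φ is true.
  w (successors {u, v, w}): φ is false.
For instance, at w:
  At w: [](r -> (q & r)) requires r -> (q & r) at every successor {u, v, w}.
    r -> (q & r) fails at u, so [](r -> (q & r)) is false at w.
Satisfying worlds: {u, v}

2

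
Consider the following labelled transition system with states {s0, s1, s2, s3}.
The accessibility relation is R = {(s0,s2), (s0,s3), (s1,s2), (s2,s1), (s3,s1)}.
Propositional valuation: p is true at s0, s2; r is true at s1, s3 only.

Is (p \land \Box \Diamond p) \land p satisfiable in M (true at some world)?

Let φ = (p \land \Box \Diamond p) \land p. Evaluate φ at each world:
  s0 (successors {s2, s3}): φ is false.
  s1 (successors {s2}): φ is false.
  s2 (successors {s1}): φ is true.
  s3 (successors {s1}): φ is false.
Detail at s2 (witness):
  At s2: p \land \Box \Diamond p is true, p is true, so (p \land \Box \Diamond p) \land p is true.
    At s2: p is true, \Box \Diamond p is true, so p \land \Box \Diamond p is true.
      At s2: \Box \Diamond p requires \Diamond p at every successor {s1}.
        At s1: \Diamond p is true.
      So \Box \Diamond p is true at s2.

Yes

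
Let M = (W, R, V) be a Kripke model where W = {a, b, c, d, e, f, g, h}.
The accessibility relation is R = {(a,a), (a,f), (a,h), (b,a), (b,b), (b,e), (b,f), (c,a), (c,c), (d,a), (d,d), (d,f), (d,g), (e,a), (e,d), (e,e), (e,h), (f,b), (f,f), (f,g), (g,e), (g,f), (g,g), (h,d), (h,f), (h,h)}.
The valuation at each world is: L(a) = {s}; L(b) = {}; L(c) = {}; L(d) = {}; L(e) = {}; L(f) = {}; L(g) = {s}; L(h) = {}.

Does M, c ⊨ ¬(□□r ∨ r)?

Yes

At c: □□r ∨ r is false, so ¬(□□r ∨ r) is true.
  At c: □□r is false, r is false, so □□r ∨ r is false.
    At c: □□r requires □r at every successor {a, c}.
      □r fails at a, so □□r is false at c.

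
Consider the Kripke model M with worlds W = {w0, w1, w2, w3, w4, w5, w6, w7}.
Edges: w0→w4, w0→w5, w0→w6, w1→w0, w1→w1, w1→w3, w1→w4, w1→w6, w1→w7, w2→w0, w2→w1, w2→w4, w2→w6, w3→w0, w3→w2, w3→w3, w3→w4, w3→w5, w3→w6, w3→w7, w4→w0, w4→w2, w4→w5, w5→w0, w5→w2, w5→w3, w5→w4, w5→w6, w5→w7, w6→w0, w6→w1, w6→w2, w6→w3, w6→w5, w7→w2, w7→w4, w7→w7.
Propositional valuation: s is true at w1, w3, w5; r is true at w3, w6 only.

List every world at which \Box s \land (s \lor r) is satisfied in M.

Let φ = \Box s \land (s \lor r). Evaluate φ at each world:
  w0 (successors {w4, w5, w6}): φ is false.
  w1 (successors {w0, w1, w3, w4, w6, w7}): φ is false.
  w2 (successors {w0, w1, w4, w6}): φ is false.
  w3 (successors {w0, w2, w3, w4, w5, w6, w7}): φ is false.
  w4 (successors {w0, w2, w5}): φ is false.
  w5 (successors {w0, w2, w3, w4, w6, w7}): φ is false.
  w6 (successors {w0, w1, w2, w3, w5}): φ is false.
  w7 (successors {w2, w4, w7}): φ is false.
For instance, at w7:
  At w7: \Box s is false, s \lor r is false, so \Box s \land (s \lor r) is false.
    At w7: \Box s requires s at every successor {w2, w4, w7}.
      s fails at w2, so \Box s is false at w7.
Satisfying worlds: none.

none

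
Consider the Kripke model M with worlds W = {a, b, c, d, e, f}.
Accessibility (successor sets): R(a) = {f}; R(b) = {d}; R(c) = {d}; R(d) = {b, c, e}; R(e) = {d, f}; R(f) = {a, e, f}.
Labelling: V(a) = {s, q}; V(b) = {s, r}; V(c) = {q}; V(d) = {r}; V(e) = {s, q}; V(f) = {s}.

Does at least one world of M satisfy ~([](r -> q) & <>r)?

Yes

Let φ = ~([](r -> q) & <>r). Evaluate φ at each world:
  a (successors {f}): φ is true.
  b (successors {d}): φ is true.
  c (successors {d}): φ is true.
  d (successors {b, c, e}): φ is true.
  e (successors {d, f}): φ is true.
  f (successors {a, e, f}): φ is true.
Detail at a (witness):
  At a: [](r -> q) & <>r is false, so ~([](r -> q) & <>r) is true.
    At a: [](r -> q) is true, <>r is false, so [](r -> q) & <>r is false.
      At a: [](r -> q) requires r -> q at every successor {f}.
        At f: r -> q is true.
      So [](r -> q) is true at a.
      At a: <>r requires r at some successor in {f}.
        At f: r is false.
      So <>r is false at a.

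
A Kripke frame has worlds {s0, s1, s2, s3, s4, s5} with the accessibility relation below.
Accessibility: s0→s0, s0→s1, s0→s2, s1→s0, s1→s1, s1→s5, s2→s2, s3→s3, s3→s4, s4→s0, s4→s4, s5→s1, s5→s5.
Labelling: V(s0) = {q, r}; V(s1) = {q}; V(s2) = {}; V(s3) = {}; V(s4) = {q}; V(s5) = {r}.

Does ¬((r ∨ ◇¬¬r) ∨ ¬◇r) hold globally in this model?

No

Let φ = ¬((r ∨ ◇¬¬r) ∨ ¬◇r). Evaluate φ at each world:
  s0 (successors {s0, s1, s2}): φ is false.
  s1 (successors {s0, s1, s5}): φ is false.
  s2 (successors {s2}): φ is false.
  s3 (successors {s3, s4}): φ is false.
  s4 (successors {s0, s4}): φ is false.
  s5 (successors {s1, s5}): φ is false.
Detail at s0 (counterexample):
  At s0: (r ∨ ◇¬¬r) ∨ ¬◇r is true, so ¬((r ∨ ◇¬¬r) ∨ ¬◇r) is false.
    At s0: r ∨ ◇¬¬r is true, ¬◇r is false, so (r ∨ ◇¬¬r) ∨ ¬◇r is true.
      At s0: r is true, ◇¬¬r is true, so r ∨ ◇¬¬r is true.
      At s0: ◇r is true, so ¬◇r is false.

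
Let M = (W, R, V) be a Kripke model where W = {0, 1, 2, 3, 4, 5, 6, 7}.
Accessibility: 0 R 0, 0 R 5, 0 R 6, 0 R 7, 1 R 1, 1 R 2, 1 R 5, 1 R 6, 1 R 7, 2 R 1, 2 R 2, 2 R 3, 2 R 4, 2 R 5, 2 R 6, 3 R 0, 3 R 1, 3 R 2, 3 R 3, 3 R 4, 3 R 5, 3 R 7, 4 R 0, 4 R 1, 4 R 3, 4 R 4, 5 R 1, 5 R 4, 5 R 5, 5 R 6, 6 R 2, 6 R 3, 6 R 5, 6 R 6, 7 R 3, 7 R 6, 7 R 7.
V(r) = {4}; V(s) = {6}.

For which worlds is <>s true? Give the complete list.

Recall that <>ψ holds at a world iff ψ holds at some accessible world.
Let φ = <>s. Evaluate φ at each world:
  0 (successors {0, 5, 6, 7}): φ is true.
  1 (successors {1, 2, 5, 6, 7}): φ is true.
  2 (successors {1, 2, 3, 4, 5, 6}): φ is true.
  3 (successors {0, 1, 2, 3, 4, 5, 7}): φ is false.
  4 (successors {0, 1, 3, 4}): φ is false.
  5 (successors {1, 4, 5, 6}): φ is true.
  6 (successors {2, 3, 5, 6}): φ is true.
  7 (successors {3, 6, 7}): φ is true.
For instance, at 3:
  At 3: <>s requires s at some successor in {0, 1, 2, 3, 4, 5, 7}.
    At 0: s is false.
    At 1: s is false.
    At 2: s is false.
    At 3: s is false.
    At 4: s is false.
    At 5: s is false.
    At 7: s is false.
  So <>s is false at 3.
Satisfying worlds: {0, 1, 2, 5, 6, 7}

0, 1, 2, 5, 6, 7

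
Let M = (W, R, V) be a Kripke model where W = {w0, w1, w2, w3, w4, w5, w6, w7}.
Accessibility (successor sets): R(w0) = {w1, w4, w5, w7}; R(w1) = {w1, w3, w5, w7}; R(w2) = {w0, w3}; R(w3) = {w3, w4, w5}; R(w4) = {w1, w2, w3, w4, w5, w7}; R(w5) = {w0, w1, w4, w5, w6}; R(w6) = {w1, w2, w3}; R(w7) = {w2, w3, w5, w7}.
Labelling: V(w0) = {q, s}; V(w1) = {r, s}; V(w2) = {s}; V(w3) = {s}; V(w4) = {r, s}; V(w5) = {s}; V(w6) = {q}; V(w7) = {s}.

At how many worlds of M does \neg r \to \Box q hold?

Let φ = \neg r \to \Box q. Evaluate φ at each world:
  w0 (successors {w1, w4, w5, w7}): φ is false.
  w1 (successors {w1, w3, w5, w7}): φ is true.
  w2 (successors {w0, w3}): φ is false.
  w3 (successors {w3, w4, w5}): φ is false.
  w4 (successors {w1, w2, w3, w4, w5, w7}): φ is true.
  w5 (successors {w0, w1, w4, w5, w6}): φ is false.
  w6 (successors {w1, w2, w3}): φ is false.
  w7 (successors {w2, w3, w5, w7}): φ is false.
For instance, at w3:
  At w3: \neg r is true, \Box q is false, so \neg r \to \Box q is false.
    At w3: \Box q requires q at every successor {w3, w4, w5}.
      q fails at w3, so \Box q is false at w3.
Satisfying worlds: {w1, w4}

2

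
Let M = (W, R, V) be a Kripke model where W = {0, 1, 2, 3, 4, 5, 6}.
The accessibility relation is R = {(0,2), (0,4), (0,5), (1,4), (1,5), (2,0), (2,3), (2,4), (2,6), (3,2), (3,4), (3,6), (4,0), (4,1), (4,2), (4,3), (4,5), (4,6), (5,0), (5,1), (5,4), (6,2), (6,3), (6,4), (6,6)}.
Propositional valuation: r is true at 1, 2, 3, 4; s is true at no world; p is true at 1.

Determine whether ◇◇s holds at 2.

At 2: ◇◇s requires ◇s at some successor in {0, 3, 4, 6}.
  At 0: ◇s is false.
  At 3: ◇s is false.
  At 4: ◇s is false.
  At 6: ◇s is false.
So ◇◇s is false at 2.

No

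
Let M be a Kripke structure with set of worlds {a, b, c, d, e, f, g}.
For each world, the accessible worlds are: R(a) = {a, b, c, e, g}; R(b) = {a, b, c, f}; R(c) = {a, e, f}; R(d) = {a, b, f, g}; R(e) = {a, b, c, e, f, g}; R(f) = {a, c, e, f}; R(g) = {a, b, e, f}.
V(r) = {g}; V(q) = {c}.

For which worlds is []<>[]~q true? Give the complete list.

Recall that []ψ holds at a world iff ψ holds at every accessible world, and <>ψ holds iff ψ holds at some accessible world.
Let φ = []<>[]~q. Evaluate φ at each world:
  a (successors {a, b, c, e, g}): φ is false.
  b (successors {a, b, c, f}): φ is false.
  c (successors {a, e, f}): φ is true.
  d (successors {a, b, f, g}): φ is false.
  e (successors {a, b, c, e, f, g}): φ is false.
  f (successors {a, c, e, f}): φ is false.
  g (successors {a, b, e, f}): φ is true.
For instance, at d:
  At d: []<>[]~q requires <>[]~q at every successor {a, b, f, g}.
    <>[]~q fails at g, so []<>[]~q is false at d.
      At g: <>[]~q requires []~q at some successor in {a, b, e, f}.
        At a: []~q is false.
        At b: []~q is false.
        At e: []~q is false.
        At f: []~q is false.
      So <>[]~q is false at g.
Satisfying worlds: {c, g}

c, g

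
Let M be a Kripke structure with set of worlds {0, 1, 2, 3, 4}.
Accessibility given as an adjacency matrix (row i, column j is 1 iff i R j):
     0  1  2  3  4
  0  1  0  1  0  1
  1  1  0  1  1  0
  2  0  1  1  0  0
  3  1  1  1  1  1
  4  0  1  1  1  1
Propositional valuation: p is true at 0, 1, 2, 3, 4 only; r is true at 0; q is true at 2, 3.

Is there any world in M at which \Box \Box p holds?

Yes

Let φ = \Box \Box p. Evaluate φ at each world:
  0 (successors {0, 2, 4}): φ is true.
  1 (successors {0, 2, 3}): φ is true.
  2 (successors {1, 2}): φ is true.
  3 (successors {0, 1, 2, 3, 4}): φ is true.
  4 (successors {1, 2, 3, 4}): φ is true.
Detail at 0 (witness):
  At 0: \Box \Box p requires \Box p at every successor {0, 2, 4}.
      At 0: \Box p requires p at every successor {0, 2, 4}.
        At 0: p is true.
        At 2: p is true.
        At 4: p is true.
      So \Box p is true at 0.
      At 2: \Box p requires p at every successor {1, 2}.
        At 1: p is true.
        At 2: p is true.
      So \Box p is true at 2.
      At 4: \Box p requires p at every successor {1, 2, 3, 4}.
        At 1: p is true.
        At 2: p is true.
        At 3: p is true.
        At 4: p is true.
      So \Box p is true at 4.
  So \Box \Box p is true at 0.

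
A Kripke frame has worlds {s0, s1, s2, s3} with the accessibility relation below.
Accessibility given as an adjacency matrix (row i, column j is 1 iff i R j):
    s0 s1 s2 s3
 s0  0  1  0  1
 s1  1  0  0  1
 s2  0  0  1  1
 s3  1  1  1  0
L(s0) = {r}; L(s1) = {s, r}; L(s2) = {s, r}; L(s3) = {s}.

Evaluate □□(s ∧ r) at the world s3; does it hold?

No

Recall that □ψ holds at a world iff ψ holds at every accessible world, and ◇ψ holds iff ψ holds at some accessible world.
At s3: □□(s ∧ r) requires □(s ∧ r) at every successor {s0, s1, s2}.
  □(s ∧ r) fails at s0, so □□(s ∧ r) is false at s3.
    At s0: □(s ∧ r) requires s ∧ r at every successor {s1, s3}.
      s ∧ r fails at s3, so □(s ∧ r) is false at s0.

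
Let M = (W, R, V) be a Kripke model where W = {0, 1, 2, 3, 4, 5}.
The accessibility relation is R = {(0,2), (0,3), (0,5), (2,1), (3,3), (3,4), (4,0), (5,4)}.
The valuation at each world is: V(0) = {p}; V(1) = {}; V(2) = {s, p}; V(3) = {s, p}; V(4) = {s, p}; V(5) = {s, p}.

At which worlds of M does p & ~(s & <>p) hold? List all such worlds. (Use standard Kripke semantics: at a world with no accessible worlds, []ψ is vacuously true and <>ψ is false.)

0, 2

Let φ = p & ~(s & <>p). Evaluate φ at each world:
  0 (successors {2, 3, 5}): φ is true.
  1 (successors ∅): φ is false.
  2 (successors {1}): φ is true.
  3 (successors {3, 4}): φ is false.
  4 (successors {0}): φ is false.
  5 (successors {4}): φ is false.
For instance, at 3:
  At 3: p is true, ~(s & <>p) is false, so p & ~(s & <>p) is false.
    At 3: s & <>p is true, so ~(s & <>p) is false.
      At 3: s is true, <>p is true, so s & <>p is true.
Satisfying worlds: {0, 2}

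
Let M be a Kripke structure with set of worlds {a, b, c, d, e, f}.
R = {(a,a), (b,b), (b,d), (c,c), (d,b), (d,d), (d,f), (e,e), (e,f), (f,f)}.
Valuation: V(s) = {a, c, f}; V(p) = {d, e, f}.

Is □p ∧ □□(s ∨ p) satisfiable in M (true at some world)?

Let φ = □p ∧ □□(s ∨ p). Evaluate φ at each world:
  a (successors {a}): φ is false.
  b (successors {b, d}): φ is false.
  c (successors {c}): φ is false.
  d (successors {b, d, f}): φ is false.
  e (successors {e, f}): φ is true.
  f (successors {f}): φ is true.
Detail at e (witness):
  At e: □p is true, □□(s ∨ p) is true, so □p ∧ □□(s ∨ p) is true.
    At e: □p requires p at every successor {e, f}.
      At e: p is true.
      At f: p is true.
    So □p is true at e.
    At e: □□(s ∨ p) requires □(s ∨ p) at every successor {e, f}.
      At e: □(s ∨ p) is true.
      At f: □(s ∨ p) is true.
    So □□(s ∨ p) is true at e.

Yes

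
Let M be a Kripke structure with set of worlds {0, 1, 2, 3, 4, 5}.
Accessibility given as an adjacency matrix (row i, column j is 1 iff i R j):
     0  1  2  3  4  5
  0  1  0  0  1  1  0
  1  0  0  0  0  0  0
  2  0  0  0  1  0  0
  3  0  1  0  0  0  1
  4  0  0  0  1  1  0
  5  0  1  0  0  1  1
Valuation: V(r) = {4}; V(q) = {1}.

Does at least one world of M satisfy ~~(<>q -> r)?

Let φ = ~~(<>q -> r). Evaluate φ at each world:
  0 (successors {0, 3, 4}): φ is true.
  1 (successors ∅): φ is true.
  2 (successors {3}): φ is true.
  3 (successors {1, 5}): φ is false.
  4 (successors {3, 4}): φ is true.
  5 (successors {1, 4, 5}): φ is false.
Detail at 0 (witness):
  At 0: ~(<>q -> r) is false, so ~~(<>q -> r) is true.
    At 0: <>q -> r is true, so ~(<>q -> r) is false.
      At 0: <>q is false, r is false, so <>q -> r is true.

Yes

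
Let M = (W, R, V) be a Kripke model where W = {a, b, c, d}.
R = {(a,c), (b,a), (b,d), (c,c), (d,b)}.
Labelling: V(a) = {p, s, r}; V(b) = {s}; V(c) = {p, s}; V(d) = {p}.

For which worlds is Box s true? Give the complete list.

a, c, d

Recall that Box ψ holds at a world iff ψ holds at every accessible world, and Dia ψ holds iff ψ holds at some accessible world.
Let φ = Box s. Evaluate φ at each world:
  a (successors {c}): φ is true.
  b (successors {a, d}): φ is false.
  c (successors {c}): φ is true.
  d (successors {b}): φ is true.
For instance, at c:
  At c: Box s requires s at every successor {c}.
    At c: s is true.
  So Box s is true at c.
Satisfying worlds: {a, c, d}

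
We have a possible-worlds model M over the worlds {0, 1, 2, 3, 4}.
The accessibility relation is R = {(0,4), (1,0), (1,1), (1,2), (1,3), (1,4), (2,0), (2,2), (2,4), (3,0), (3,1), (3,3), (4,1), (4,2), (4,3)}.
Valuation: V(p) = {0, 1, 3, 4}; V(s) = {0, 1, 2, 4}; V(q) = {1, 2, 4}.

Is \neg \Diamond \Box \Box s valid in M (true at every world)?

Yes

Let φ = \neg \Diamond \Box \Box s. Evaluate φ at each world:
  0 (successors {4}): φ is true.
  1 (successors {0, 1, 2, 3, 4}): φ is true.
  2 (successors {0, 2, 4}): φ is true.
  3 (successors {0, 1, 3}): φ is true.
  4 (successors {1, 2, 3}): φ is true.
For instance, at 1:
  At 1: \Diamond \Box \Box s is false, so \neg \Diamond \Box \Box s is true.
    At 1: \Diamond \Box \Box s requires \Box \Box s at some successor in {0, 1, 2, 3, 4}.
      At 0: \Box \Box s is false.
      At 1: \Box \Box s is false.
      At 2: \Box \Box s is false.
      At 3: \Box \Box s is false.
      At 4: \Box \Box s is false.
    So \Diamond \Box \Box s is false at 1.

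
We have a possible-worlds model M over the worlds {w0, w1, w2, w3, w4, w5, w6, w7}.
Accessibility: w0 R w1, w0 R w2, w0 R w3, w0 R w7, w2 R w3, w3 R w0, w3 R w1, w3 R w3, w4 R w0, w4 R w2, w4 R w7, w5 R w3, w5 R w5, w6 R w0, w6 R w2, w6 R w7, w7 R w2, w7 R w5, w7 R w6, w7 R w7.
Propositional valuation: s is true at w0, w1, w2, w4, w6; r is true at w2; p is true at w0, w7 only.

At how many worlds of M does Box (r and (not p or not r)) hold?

Recall that Box ψ holds at a world iff ψ holds at every accessible world, and Dia ψ holds iff ψ holds at some accessible world.
Let φ = Box (r and (not p or not r)). Evaluate φ at each world:
  w0 (successors {w1, w2, w3, w7}): φ is false.
  w1 (successors ∅): φ is true.
  w2 (successors {w3}): φ is false.
  w3 (successors {w0, w1, w3}): φ is false.
  w4 (successors {w0, w2, w7}): φ is false.
  w5 (successors {w3, w5}): φ is false.
  w6 (successors {w0, w2, w7}): φ is false.
  w7 (successors {w2, w5, w6, w7}): φ is false.
For instance, at w2:
  At w2: Box (r and (not p or not r)) requires r and (not p or not r) at every successor {w3}.
    r and (not p or not r) fails at w3, so Box (r and (not p or not r)) is false at w2.
Satisfying worlds: {w1}

1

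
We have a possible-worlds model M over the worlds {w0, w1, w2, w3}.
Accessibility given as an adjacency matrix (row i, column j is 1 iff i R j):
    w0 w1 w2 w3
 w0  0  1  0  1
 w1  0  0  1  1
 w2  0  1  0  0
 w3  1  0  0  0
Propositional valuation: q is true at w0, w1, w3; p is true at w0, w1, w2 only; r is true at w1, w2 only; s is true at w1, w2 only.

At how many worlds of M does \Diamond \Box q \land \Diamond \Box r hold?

Recall that \Box ψ holds at a world iff ψ holds at every accessible world, and \Diamond ψ holds iff ψ holds at some accessible world.
Let φ = \Diamond \Box q \land \Diamond \Box r. Evaluate φ at each world:
  w0 (successors {w1, w3}): φ is false.
  w1 (successors {w2, w3}): φ is true.
  w2 (successors {w1}): φ is false.
  w3 (successors {w0}): φ is false.
For instance, at w0:
  At w0: \Diamond \Box q is true, \Diamond \Box r is false, so \Diamond \Box q \land \Diamond \Box r is false.
    At w0: \Diamond \Box q requires \Box q at some successor in {w1, w3}.
      \Box q holds at w3, so \Diamond \Box q is true at w0.
    At w0: \Diamond \Box r requires \Box r at some successor in {w1, w3}.
      At w1: \Box r is false.
      At w3: \Box r is false.
    So \Diamond \Box r is false at w0.
Satisfying worlds: {w1}

1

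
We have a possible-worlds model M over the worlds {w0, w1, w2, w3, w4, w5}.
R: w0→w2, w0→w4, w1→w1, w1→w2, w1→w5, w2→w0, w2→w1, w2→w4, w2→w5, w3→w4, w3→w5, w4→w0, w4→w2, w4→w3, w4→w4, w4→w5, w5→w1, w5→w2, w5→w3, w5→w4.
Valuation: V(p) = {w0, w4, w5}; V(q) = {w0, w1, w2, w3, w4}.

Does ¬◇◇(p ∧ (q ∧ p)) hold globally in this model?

No

Recall that ◇ψ holds at a world iff ψ holds at some accessible world.
Let φ = ¬◇◇(p ∧ (q ∧ p)). Evaluate φ at each world:
  w0 (successors {w2, w4}): φ is false.
  w1 (successors {w1, w2, w5}): φ is false.
  w2 (successors {w0, w1, w4, w5}): φ is false.
  w3 (successors {w4, w5}): φ is false.
  w4 (successors {w0, w2, w3, w4, w5}): φ is false.
  w5 (successors {w1, w2, w3, w4}): φ is false.
Detail at w0 (counterexample):
  At w0: ◇◇(p ∧ (q ∧ p)) is true, so ¬◇◇(p ∧ (q ∧ p)) is false.
    At w0: ◇◇(p ∧ (q ∧ p)) requires ◇(p ∧ (q ∧ p)) at some successor in {w2, w4}.
      ◇(p ∧ (q ∧ p)) holds at w2, so ◇◇(p ∧ (q ∧ p)) is true at w0.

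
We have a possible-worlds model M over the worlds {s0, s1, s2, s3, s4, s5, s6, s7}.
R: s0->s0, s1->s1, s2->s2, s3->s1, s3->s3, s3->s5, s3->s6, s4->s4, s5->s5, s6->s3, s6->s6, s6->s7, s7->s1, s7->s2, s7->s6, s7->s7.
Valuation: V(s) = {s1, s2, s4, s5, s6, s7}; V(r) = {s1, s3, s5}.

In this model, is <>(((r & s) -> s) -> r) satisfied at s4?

No

At s4: <>(((r & s) -> s) -> r) requires ((r & s) -> s) -> r at some successor in {s4}.
  At s4: ((r & s) -> s) -> r is false.
So <>(((r & s) -> s) -> r) is false at s4.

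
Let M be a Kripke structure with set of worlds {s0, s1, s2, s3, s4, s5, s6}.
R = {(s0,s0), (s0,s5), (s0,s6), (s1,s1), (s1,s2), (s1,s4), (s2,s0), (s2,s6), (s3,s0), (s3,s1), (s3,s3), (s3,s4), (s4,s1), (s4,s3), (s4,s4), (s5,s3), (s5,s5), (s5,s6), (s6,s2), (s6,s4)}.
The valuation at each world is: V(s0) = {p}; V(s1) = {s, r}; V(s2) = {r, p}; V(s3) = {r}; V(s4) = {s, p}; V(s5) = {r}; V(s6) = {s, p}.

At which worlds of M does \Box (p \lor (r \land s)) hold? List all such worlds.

s1, s2, s6

Let φ = \Box (p \lor (r \land s)). Evaluate φ at each world:
  s0 (successors {s0, s5, s6}): φ is false.
  s1 (successors {s1, s2, s4}): φ is true.
  s2 (successors {s0, s6}): φ is true.
  s3 (successors {s0, s1, s3, s4}): φ is false.
  s4 (successors {s1, s3, s4}): φ is false.
  s5 (successors {s3, s5, s6}): φ is false.
  s6 (successors {s2, s4}): φ is true.
For instance, at s0:
  At s0: \Box (p \lor (r \land s)) requires p \lor (r \land s) at every successor {s0, s5, s6}.
    p \lor (r \land s) fails at s5, so \Box (p \lor (r \land s)) is false at s0.
Satisfying worlds: {s1, s2, s6}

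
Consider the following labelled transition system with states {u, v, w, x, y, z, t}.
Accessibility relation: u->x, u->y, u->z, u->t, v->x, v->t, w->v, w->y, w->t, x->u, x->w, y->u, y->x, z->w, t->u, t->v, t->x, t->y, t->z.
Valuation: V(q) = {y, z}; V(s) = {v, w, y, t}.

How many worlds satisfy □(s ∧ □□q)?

Let φ = □(s ∧ □□q). Evaluate φ at each world:
  u (successors {x, y, z, t}): φ is false.
  v (successors {x, t}): φ is false.
  w (successors {v, y, t}): φ is false.
  x (successors {u, w}): φ is false.
  y (successors {u, x}): φ is false.
  z (successors {w}): φ is false.
  t (successors {u, v, x, y, z}): φ is false.
For instance, at u:
  At u: □(s ∧ □□q) requires s ∧ □□q at every successor {x, y, z, t}.
    s ∧ □□q fails at x, so □(s ∧ □□q) is false at u.
      At x: s is false, □□q is false, so s ∧ □□q is false.
Satisfying worlds: none.

0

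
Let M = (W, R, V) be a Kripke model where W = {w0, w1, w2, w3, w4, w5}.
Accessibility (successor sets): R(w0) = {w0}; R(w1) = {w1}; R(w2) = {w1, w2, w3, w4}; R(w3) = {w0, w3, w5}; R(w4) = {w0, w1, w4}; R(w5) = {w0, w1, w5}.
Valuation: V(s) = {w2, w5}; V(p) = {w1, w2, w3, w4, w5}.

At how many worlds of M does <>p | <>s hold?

5

Recall that <>ψ holds at a world iff ψ holds at some accessible world.
Let φ = <>p | <>s. Evaluate φ at each world:
  w0 (successors {w0}): φ is false.
  w1 (successors {w1}): φ is true.
  w2 (successors {w1, w2, w3, w4}): φ is true.
  w3 (successors {w0, w3, w5}): φ is true.
  w4 (successors {w0, w1, w4}): φ is true.
  w5 (successors {w0, w1, w5}): φ is true.
For instance, at w2:
  At w2: <>p is true, <>s is true, so <>p | <>s is true.
    At w2: <>p requires p at some successor in {w1, w2, w3, w4}.
      p holds at w1, so <>p is true at w2.
    At w2: <>s requires s at some successor in {w1, w2, w3, w4}.
      s holds at w2, so <>s is true at w2.
Satisfying worlds: {w1, w2, w3, w4, w5}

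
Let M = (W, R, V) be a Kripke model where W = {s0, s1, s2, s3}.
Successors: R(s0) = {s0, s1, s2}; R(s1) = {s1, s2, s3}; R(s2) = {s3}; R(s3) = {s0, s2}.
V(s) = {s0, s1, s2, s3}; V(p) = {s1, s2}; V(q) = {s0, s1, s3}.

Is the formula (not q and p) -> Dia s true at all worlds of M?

Recall that Dia ψ holds at a world iff ψ holds at some accessible world.
Let φ = (not q and p) -> Dia s. Evaluate φ at each world:
  s0 (successors {s0, s1, s2}): φ is true.
  s1 (successors {s1, s2, s3}): φ is true.
  s2 (successors {s3}): φ is true.
  s3 (successors {s0, s2}): φ is true.
For instance, at s3:
  At s3: not q and p is false, Dia s is true, so (not q and p) -> Dia s is true.
    At s3: Dia s requires s at some successor in {s0, s2}.
      s holds at s0, so Dia s is true at s3.

Yes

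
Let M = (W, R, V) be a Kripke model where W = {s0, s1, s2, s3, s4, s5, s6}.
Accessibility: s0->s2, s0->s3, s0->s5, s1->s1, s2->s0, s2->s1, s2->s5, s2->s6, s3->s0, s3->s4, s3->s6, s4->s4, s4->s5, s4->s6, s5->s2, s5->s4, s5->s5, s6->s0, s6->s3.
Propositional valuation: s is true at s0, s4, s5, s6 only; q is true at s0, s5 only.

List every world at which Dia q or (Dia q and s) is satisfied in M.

Let φ = Dia q or (Dia q and s). Evaluate φ at each world:
  s0 (successors {s2, s3, s5}): φ is true.
  s1 (successors {s1}): φ is false.
  s2 (successors {s0, s1, s5, s6}): φ is true.
  s3 (successors {s0, s4, s6}): φ is true.
  s4 (successors {s4, s5, s6}): φ is true.
  s5 (successors {s2, s4, s5}): φ is true.
  s6 (successors {s0, s3}): φ is true.
For instance, at s6:
  At s6: Dia q is true, Dia q and s is true, so Dia q or (Dia q and s) is true.
    At s6: Dia q requires q at some successor in {s0, s3}.
      q holds at s0, so Dia q is true at s6.
    At s6: Dia q is true, s is true, so Dia q and s is true.
      At s6: Dia q requires q at some successor in {s0, s3}.
        q holds at s0, so Dia q is true at s6.
Satisfying worlds: {s0, s2, s3, s4, s5, s6}

s0, s2, s3, s4, s5, s6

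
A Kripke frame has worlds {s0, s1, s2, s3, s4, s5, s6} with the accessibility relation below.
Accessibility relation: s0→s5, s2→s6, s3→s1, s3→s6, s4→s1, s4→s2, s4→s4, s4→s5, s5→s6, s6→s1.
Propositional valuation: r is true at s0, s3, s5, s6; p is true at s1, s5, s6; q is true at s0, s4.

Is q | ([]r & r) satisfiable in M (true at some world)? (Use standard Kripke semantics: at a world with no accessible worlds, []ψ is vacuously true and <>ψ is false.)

Let φ = q | ([]r & r). Evaluate φ at each world:
  s0 (successors {s5}): φ is true.
  s1 (successors ∅): φ is false.
  s2 (successors {s6}): φ is false.
  s3 (successors {s1, s6}): φ is false.
  s4 (successors {s1, s2, s4, s5}): φ is true.
  s5 (successors {s6}): φ is true.
  s6 (successors {s1}): φ is false.
Detail at s0 (witness):
  At s0: q is true, []r & r is true, so q | ([]r & r) is true.
    At s0: []r is true, r is true, so []r & r is true.
      At s0: []r requires r at every successor {s5}.
        At s5: r is true.
      So []r is true at s0.

Yes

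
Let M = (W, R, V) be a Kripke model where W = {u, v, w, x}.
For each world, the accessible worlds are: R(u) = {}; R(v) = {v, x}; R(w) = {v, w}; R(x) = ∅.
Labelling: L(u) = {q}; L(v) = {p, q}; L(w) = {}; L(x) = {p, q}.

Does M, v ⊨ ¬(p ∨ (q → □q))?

No

At v: p ∨ (q → □q) is true, so ¬(p ∨ (q → □q)) is false.
  At v: p is true, q → □q is true, so p ∨ (q → □q) is true.
    At v: q is true, □q is true, so q → □q is true.
      At v: □q requires q at every successor {v, x}.
        At v: q is true.
        At x: q is true.
      So □q is true at v.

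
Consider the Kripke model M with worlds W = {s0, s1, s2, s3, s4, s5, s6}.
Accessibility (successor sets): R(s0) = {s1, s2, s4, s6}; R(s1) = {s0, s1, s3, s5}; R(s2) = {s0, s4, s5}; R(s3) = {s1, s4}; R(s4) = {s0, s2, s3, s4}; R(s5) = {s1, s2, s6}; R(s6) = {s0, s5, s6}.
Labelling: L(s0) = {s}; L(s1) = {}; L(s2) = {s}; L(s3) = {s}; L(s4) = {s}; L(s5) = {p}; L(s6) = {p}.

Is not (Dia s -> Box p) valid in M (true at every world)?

Yes

Let φ = not (Dia s -> Box p). Evaluate φ at each world:
  s0 (successors {s1, s2, s4, s6}): φ is true.
  s1 (successors {s0, s1, s3, s5}): φ is true.
  s2 (successors {s0, s4, s5}): φ is true.
  s3 (successors {s1, s4}): φ is true.
  s4 (successors {s0, s2, s3, s4}): φ is true.
  s5 (successors {s1, s2, s6}): φ is true.
  s6 (successors {s0, s5, s6}): φ is true.
For instance, at s0:
  At s0: Dia s -> Box p is false, so not (Dia s -> Box p) is true.
    At s0: Dia s is true, Box p is false, so Dia s -> Box p is false.
      At s0: Dia s requires s at some successor in {s1, s2, s4, s6}.
        s holds at s2, so Dia s is true at s0.
      At s0: Box p requires p at every successor {s1, s2, s4, s6}.
        p fails at s1, so Box p is false at s0.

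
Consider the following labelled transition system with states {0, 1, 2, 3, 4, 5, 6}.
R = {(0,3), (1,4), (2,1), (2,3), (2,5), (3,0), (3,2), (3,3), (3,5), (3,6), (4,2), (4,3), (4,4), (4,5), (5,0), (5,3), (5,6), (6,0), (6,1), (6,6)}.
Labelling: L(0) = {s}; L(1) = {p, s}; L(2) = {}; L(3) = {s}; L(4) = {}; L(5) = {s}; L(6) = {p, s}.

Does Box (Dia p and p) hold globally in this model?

Let φ = Box (Dia p and p). Evaluate φ at each world:
  0 (successors {3}): φ is false.
  1 (successors {4}): φ is false.
  2 (successors {1, 3, 5}): φ is false.
  3 (successors {0, 2, 3, 5, 6}): φ is false.
  4 (successors {2, 3, 4, 5}): φ is false.
  5 (successors {0, 3, 6}): φ is false.
  6 (successors {0, 1, 6}): φ is false.
Detail at 0 (counterexample):
  At 0: Box (Dia p and p) requires Dia p and p at every successor {3}.
    Dia p and p fails at 3, so Box (Dia p and p) is false at 0.
      At 3: Dia p is true, p is false, so Dia p and p is false.

No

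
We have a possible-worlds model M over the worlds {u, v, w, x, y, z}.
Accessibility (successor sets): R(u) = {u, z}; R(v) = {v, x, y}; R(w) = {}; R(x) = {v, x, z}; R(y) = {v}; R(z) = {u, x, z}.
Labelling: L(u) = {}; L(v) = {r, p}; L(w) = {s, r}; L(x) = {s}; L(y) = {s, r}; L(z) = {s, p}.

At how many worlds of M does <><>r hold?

4

Let φ = <><>r. Evaluate φ at each world:
  u (successors {u, z}): φ is false.
  v (successors {v, x, y}): φ is true.
  w (successors ∅): φ is false.
  x (successors {v, x, z}): φ is true.
  y (successors {v}): φ is true.
  z (successors {u, x, z}): φ is true.
For instance, at x:
  At x: <><>r requires <>r at some successor in {v, x, z}.
    <>r holds at v, so <><>r is true at x.
      At v: <>r requires r at some successor in {v, x, y}.
        r holds at v, so <>r is true at v.
Satisfying worlds: {v, x, y, z}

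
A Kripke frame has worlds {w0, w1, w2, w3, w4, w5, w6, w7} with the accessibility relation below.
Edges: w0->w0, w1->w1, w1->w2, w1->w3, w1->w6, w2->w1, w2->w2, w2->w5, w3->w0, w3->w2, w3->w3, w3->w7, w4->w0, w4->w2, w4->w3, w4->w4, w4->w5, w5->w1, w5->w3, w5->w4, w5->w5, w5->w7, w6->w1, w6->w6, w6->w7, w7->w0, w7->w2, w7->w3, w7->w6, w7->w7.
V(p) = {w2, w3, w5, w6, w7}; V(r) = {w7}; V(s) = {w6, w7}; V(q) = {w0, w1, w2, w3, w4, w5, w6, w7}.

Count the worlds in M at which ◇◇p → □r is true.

Let φ = ◇◇p → □r. Evaluate φ at each world:
  w0 (successors {w0}): φ is true.
  w1 (successors {w1, w2, w3, w6}): φ is false.
  w2 (successors {w1, w2, w5}): φ is false.
  w3 (successors {w0, w2, w3, w7}): φ is false.
  w4 (successors {w0, w2, w3, w4, w5}): φ is false.
  w5 (successors {w1, w3, w4, w5, w7}): φ is false.
  w6 (successors {w1, w6, w7}): φ is false.
  w7 (successors {w0, w2, w3, w6, w7}): φ is false.
For instance, at w1:
  At w1: ◇◇p is true, □r is false, so ◇◇p → □r is false.
    At w1: ◇◇p requires ◇p at some successor in {w1, w2, w3, w6}.
      ◇p holds at w1, so ◇◇p is true at w1.
    At w1: □r requires r at every successor {w1, w2, w3, w6}.
      r fails at w1, so □r is false at w1.
Satisfying worlds: {w0}

1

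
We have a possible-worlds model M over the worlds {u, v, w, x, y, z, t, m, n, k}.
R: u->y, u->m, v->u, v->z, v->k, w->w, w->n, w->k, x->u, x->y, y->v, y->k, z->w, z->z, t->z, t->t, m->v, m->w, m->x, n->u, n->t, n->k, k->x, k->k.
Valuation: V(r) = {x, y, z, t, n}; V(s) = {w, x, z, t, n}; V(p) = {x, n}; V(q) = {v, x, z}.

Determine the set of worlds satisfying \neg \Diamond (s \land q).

u, w, x, y, n

Let φ = \neg \Diamond (s \land q). Evaluate φ at each world:
  u (successors {y, m}): φ is true.
  v (successors {u, z, k}): φ is false.
  w (successors {w, n, k}): φ is true.
  x (successors {u, y}): φ is true.
  y (successors {v, k}): φ is true.
  z (successors {w, z}): φ is false.
  t (successors {z, t}): φ is false.
  m (successors {v, w, x}): φ is false.
  n (successors {u, t, k}): φ is true.
  k (successors {x, k}): φ is false.
For instance, at z:
  At z: \Diamond (s \land q) is true, so \neg \Diamond (s \land q) is false.
    At z: \Diamond (s \land q) requires s \land q at some successor in {w, z}.
      s \land q holds at z, so \Diamond (s \land q) is true at z.
Satisfying worlds: {u, w, x, y, n}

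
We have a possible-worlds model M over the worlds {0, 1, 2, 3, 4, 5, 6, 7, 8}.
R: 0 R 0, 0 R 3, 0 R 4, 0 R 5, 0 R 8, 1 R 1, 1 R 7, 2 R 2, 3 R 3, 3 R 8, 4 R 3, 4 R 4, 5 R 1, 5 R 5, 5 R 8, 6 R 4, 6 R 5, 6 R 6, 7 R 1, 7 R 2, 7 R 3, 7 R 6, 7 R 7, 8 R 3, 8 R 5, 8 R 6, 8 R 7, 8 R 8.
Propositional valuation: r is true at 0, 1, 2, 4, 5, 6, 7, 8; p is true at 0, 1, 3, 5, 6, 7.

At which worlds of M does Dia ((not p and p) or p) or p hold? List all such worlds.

Recall that Dia ψ holds at a world iff ψ holds at some accessible world.
Let φ = Dia ((not p and p) or p) or p. Evaluate φ at each world:
  0 (successors {0, 3, 4, 5, 8}): φ is true.
  1 (successors {1, 7}): φ is true.
  2 (successors {2}): φ is false.
  3 (successors {3, 8}): φ is true.
  4 (successors {3, 4}): φ is true.
  5 (successors {1, 5, 8}): φ is true.
  6 (successors {4, 5, 6}): φ is true.
  7 (successors {1, 2, 3, 6, 7}): φ is true.
  8 (successors {3, 5, 6, 7, 8}): φ is true.
For instance, at 5:
  At 5: Dia ((not p and p) or p) is true, p is true, so Dia ((not p and p) or p) or p is true.
    At 5: Dia ((not p and p) or p) requires (not p and p) or p at some successor in {1, 5, 8}.
      (not p and p) or p holds at 1, so Dia ((not p and p) or p) is true at 5.
Satisfying worlds: {0, 1, 3, 4, 5, 6, 7, 8}

0, 1, 3, 4, 5, 6, 7, 8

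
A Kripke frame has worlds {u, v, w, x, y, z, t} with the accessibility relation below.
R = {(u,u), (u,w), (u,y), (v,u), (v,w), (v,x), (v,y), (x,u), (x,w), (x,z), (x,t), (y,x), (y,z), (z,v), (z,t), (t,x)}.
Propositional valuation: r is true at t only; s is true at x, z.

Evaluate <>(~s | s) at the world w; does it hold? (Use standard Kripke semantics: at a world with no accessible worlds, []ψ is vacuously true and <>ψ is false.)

No

At w: no accessible worlds, so <>(~s | s) is false.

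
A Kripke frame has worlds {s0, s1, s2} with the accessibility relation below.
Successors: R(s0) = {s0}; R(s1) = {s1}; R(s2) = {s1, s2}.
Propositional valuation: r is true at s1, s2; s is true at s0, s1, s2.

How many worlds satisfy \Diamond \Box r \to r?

Let φ = \Diamond \Box r \to r. Evaluate φ at each world:
  s0 (successors {s0}): φ is true.
  s1 (successors {s1}): φ is true.
  s2 (successors {s1, s2}): φ is true.
For instance, at s2:
  At s2: \Diamond \Box r is true, r is true, so \Diamond \Box r \to r is true.
    At s2: \Diamond \Box r requires \Box r at some successor in {s1, s2}.
      \Box r holds at s1, so \Diamond \Box r is true at s2.
Satisfying worlds: {s0, s1, s2}

3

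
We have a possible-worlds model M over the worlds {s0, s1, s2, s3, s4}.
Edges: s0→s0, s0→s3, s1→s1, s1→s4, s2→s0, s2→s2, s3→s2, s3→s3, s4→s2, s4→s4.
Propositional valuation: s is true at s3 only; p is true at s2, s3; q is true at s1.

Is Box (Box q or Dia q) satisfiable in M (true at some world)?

Let φ = Box (Box q or Dia q). Evaluate φ at each world:
  s0 (successors {s0, s3}): φ is false.
  s1 (successors {s1, s4}): φ is false.
  s2 (successors {s0, s2}): φ is false.
  s3 (successors {s2, s3}): φ is false.
  s4 (successors {s2, s4}): φ is false.
For instance, at s4:
  At s4: Box (Box q or Dia q) requires Box q or Dia q at every successor {s2, s4}.
    Box q or Dia q fails at s2, so Box (Box q or Dia q) is false at s4.
      At s2: Box q is false, Dia q is false, so Box q or Dia q is false.

No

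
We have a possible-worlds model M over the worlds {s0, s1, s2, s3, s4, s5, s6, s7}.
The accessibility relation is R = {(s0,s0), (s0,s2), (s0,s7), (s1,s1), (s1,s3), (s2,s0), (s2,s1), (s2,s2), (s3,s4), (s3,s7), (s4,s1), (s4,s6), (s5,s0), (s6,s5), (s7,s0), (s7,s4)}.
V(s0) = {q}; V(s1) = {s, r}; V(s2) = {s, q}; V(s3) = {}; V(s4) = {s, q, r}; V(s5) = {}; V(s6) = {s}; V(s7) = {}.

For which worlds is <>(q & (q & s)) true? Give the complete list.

Recall that <>ψ holds at a world iff ψ holds at some accessible world.
Let φ = <>(q & (q & s)). Evaluate φ at each world:
  s0 (successors {s0, s2, s7}): φ is true.
  s1 (successors {s1, s3}): φ is false.
  s2 (successors {s0, s1, s2}): φ is true.
  s3 (successors {s4, s7}): φ is true.
  s4 (successors {s1, s6}): φ is false.
  s5 (successors {s0}): φ is false.
  s6 (successors {s5}): φ is false.
  s7 (successors {s0, s4}): φ is true.
For instance, at s5:
  At s5: <>(q & (q & s)) requires q & (q & s) at some successor in {s0}.
    At s0: q & (q & s) is false.
  So <>(q & (q & s)) is false at s5.
Satisfying worlds: {s0, s2, s3, s7}

s0, s2, s3, s7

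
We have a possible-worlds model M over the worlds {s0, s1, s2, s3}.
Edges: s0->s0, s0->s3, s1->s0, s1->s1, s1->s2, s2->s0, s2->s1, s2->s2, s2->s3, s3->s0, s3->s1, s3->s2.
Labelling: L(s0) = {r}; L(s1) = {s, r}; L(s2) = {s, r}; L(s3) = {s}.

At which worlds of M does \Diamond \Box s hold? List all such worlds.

none

Recall that \Box ψ holds at a world iff ψ holds at every accessible world, and \Diamond ψ holds iff ψ holds at some accessible world.
Let φ = \Diamond \Box s. Evaluate φ at each world:
  s0 (successors {s0, s3}): φ is false.
  s1 (successors {s0, s1, s2}): φ is false.
  s2 (successors {s0, s1, s2, s3}): φ is false.
  s3 (successors {s0, s1, s2}): φ is false.
For instance, at s2:
  At s2: \Diamond \Box s requires \Box s at some successor in {s0, s1, s2, s3}.
    At s0: \Box s is false.
    At s1: \Box s is false.
    At s2: \Box s is false.
    At s3: \Box s is false.
  So \Diamond \Box s is false at s2.
Satisfying worlds: none.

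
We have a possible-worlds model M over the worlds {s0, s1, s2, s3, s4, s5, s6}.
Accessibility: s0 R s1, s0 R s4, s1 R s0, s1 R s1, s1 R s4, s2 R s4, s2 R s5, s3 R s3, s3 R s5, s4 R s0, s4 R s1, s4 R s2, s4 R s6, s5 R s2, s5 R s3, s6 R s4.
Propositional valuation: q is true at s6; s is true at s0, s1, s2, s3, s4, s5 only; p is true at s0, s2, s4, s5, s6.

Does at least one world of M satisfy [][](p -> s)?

Let φ = [][](p -> s). Evaluate φ at each world:
  s0 (successors {s1, s4}): φ is false.
  s1 (successors {s0, s1, s4}): φ is false.
  s2 (successors {s4, s5}): φ is false.
  s3 (successors {s3, s5}): φ is true.
  s4 (successors {s0, s1, s2, s6}): φ is true.
  s5 (successors {s2, s3}): φ is true.
  s6 (successors {s4}): φ is false.
Detail at s3 (witness):
  At s3: [][](p -> s) requires [](p -> s) at every successor {s3, s5}.
      At s3: [](p -> s) requires p -> s at every successor {s3, s5}.
        At s3: p -> s is true.
        At s5: p -> s is true.
      So [](p -> s) is true at s3.
      At s5: [](p -> s) requires p -> s at every successor {s2, s3}.
        At s2: p -> s is true.
        At s3: p -> s is true.
      So [](p -> s) is true at s5.
  So [][](p -> s) is true at s3.

Yes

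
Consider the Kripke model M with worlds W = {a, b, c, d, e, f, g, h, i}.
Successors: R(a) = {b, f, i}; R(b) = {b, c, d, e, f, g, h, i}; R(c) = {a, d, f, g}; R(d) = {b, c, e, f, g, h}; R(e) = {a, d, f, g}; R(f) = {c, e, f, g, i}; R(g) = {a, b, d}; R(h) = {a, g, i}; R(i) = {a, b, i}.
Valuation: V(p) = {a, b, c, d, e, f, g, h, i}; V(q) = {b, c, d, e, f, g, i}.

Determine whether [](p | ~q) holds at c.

Recall that []ψ holds at a world iff ψ holds at every accessible world, and <>ψ holds iff ψ holds at some accessible world.
At c: [](p | ~q) requires p | ~q at every successor {a, d, f, g}.
  At a: p | ~q is true.
  At d: p | ~q is true.
  At f: p | ~q is true.
  At g: p | ~q is true.
So [](p | ~q) is true at c.

Yes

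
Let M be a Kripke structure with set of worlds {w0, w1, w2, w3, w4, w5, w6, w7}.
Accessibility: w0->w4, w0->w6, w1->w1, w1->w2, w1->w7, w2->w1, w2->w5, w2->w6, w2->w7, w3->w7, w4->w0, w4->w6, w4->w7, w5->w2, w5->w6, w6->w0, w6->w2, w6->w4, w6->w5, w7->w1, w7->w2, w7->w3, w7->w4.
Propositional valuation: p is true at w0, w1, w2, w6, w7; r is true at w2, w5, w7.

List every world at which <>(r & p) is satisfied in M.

Let φ = <>(r & p). Evaluate φ at each world:
  w0 (successors {w4, w6}): φ is false.
  w1 (successors {w1, w2, w7}): φ is true.
  w2 (successors {w1, w5, w6, w7}): φ is true.
  w3 (successors {w7}): φ is true.
  w4 (successors {w0, w6, w7}): φ is true.
  w5 (successors {w2, w6}): φ is true.
  w6 (successors {w0, w2, w4, w5}): φ is true.
  w7 (successors {w1, w2, w3, w4}): φ is true.
For instance, at w2:
  At w2: <>(r & p) requires r & p at some successor in {w1, w5, w6, w7}.
    r & p holds at w7, so <>(r & p) is true at w2.
Satisfying worlds: {w1, w2, w3, w4, w5, w6, w7}

w1, w2, w3, w4, w5, w6, w7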